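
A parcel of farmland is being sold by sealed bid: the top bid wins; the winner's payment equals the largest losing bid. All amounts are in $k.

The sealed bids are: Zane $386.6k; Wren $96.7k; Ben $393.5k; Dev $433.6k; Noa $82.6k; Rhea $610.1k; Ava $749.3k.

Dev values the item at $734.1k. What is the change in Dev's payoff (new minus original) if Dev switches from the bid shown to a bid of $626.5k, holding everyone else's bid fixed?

The highest bid among the other bidders is $749.3k; Dev's bid doesn't change that.
Original bid $433.6k: Dev is not highest (top rival bid is $749.3k); payoff $0k.
Alternative bid $626.5k: Dev is not highest (top rival bid is $749.3k); payoff $0k.
Change in payoff = $0k − ($0k) = $0k.

$0k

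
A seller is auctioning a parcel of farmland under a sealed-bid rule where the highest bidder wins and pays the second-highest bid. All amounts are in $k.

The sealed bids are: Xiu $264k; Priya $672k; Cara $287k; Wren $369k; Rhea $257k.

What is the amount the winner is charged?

$369k

Highest bid: Priya at $672k, so Priya wins.
Second-highest bid: Wren at $369k — that is the price the winner pays.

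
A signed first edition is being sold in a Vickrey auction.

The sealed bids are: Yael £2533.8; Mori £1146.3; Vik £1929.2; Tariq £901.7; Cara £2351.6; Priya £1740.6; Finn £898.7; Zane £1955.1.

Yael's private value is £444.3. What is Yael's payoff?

Highest bid: Yael at £2533.8, so Yael wins.
Second-highest bid: Cara at £2351.6 — that is the price the winner pays.
Yael's payoff = value − price = £444.3 − £2351.6 = −£1907.3.

−£1907.3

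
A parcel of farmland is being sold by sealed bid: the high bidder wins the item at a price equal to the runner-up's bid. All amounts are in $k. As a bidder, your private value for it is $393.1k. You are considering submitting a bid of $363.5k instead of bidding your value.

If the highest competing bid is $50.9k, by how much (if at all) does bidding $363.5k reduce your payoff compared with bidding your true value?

Bidding your value $393.1k: you win (since $393.1k > $50.9k) and pay $50.9k. Payoff $342.2k.
Bidding $363.5k: you win and pay $50.9k. Payoff $393.1k − $50.9k = $342.2k.
Difference = $342.2k − $342.2k = $0k; both bids lead to the same outcome because the competing bid is below both your value and your alternative bid.
Truthful bidding weakly dominates here: raising your bid can only win items priced above your value, and lowering it can only forfeit items priced below.

$0k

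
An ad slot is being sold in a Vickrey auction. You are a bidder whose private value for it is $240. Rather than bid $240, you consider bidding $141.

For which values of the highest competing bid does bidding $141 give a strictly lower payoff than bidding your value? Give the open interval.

($141, $240)

If the competing bid is below $141, both bids win at the same price — no difference.
If it is above $240, both bids lose — no difference.
If it lies strictly between $141 and $240, bidding your value wins at a price below your value (positive payoff) while bidding $141 loses (payoff 0).
So the deviation strictly hurts on the open interval ($141, $240).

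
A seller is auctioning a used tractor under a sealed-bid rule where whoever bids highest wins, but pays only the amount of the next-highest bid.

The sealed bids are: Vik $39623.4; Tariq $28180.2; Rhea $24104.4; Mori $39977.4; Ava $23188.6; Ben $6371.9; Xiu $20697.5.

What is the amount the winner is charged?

$39623.4

Highest bid: Mori at $39977.4, so Mori wins.
Second-highest bid: Vik at $39623.4 — that is the price the winner pays.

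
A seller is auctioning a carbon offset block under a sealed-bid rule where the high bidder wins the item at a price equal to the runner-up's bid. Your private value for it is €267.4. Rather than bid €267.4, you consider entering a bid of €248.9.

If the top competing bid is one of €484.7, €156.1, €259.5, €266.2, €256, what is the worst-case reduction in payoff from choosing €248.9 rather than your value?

€484.7: same outcome either way → loss €0.
€156.1: same outcome either way → loss €0.
€259.5: truthful gives €7.9, deviation gives €0 → loss €7.9.
€266.2: truthful gives €1.2, deviation gives €0 → loss €1.2.
€256: truthful gives €11.4, deviation gives €0 → loss €11.4.
Maximum loss: €11.4.

€11.4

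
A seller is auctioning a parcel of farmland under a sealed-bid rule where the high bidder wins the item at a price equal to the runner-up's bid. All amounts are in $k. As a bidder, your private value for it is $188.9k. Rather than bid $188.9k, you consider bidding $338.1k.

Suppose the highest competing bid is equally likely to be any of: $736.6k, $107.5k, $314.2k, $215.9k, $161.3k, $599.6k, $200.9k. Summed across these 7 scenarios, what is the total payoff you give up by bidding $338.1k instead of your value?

The deviation costs you only when the competing bid falls strictly between $188.9k and $338.1k; elsewhere both bids give the same outcome.
$736.6k: outcomes coincide → loss $0k.
$107.5k: outcomes coincide → loss $0k.
$314.2k: truthful payoff $0k, deviation payoff −$125.3k → loss $125.3k.
$215.9k: truthful payoff $0k, deviation payoff −$27k → loss $27k.
$161.3k: outcomes coincide → loss $0k.
$599.6k: outcomes coincide → loss $0k.
$200.9k: truthful payoff $0k, deviation payoff −$12k → loss $12k.
Total loss = $125.3k + $27k + $12k = $164.3k.
In a second-price auction your bid sets only whether you win, not what you pay, so bidding your true value is weakly dominant.

$164.3k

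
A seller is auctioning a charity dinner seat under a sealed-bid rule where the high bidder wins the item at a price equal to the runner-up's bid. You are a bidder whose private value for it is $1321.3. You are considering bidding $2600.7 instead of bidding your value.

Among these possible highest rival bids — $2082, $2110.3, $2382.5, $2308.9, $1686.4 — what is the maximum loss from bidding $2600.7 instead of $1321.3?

$1061.2

$2082: truthful gives $0, deviation gives −$760.7 → loss $760.7.
$2110.3: truthful gives $0, deviation gives −$789 → loss $789.
$2382.5: truthful gives $0, deviation gives −$1061.2 → loss $1061.2.
$2308.9: truthful gives $0, deviation gives −$987.6 → loss $987.6.
$1686.4: truthful gives $0, deviation gives −$365.1 → loss $365.1.
Maximum loss: $1061.2.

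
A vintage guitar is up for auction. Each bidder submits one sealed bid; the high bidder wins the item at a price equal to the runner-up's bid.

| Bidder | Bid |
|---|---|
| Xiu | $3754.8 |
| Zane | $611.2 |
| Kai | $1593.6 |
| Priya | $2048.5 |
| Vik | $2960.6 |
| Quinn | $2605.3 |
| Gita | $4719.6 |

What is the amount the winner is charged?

$3754.8

Highest bid: Gita at $4719.6, so Gita wins.
Second-highest bid: Xiu at $3754.8 — that is the price the winner pays.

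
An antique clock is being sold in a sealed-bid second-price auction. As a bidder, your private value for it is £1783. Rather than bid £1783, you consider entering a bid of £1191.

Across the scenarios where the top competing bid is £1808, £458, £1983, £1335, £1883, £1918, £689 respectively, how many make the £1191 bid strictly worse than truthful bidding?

1

The deviation hurts exactly when the highest competing bid lies strictly between £1191 and £1783 — underbidding then forfeits a profitable win.
£1808: above both → same outcome either way.
£458: below both → same outcome either way.
£1983: above both → same outcome either way.
£1335: inside the interval → strictly worse (loss £448).
£1883: above both → same outcome either way.
£1918: above both → same outcome either way.
£689: below both → same outcome either way.
Count: 1.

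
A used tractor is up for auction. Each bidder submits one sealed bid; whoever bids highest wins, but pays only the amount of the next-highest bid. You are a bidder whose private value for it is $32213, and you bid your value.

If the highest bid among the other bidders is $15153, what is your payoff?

Your bid $32213 exceeds the highest competing bid $15153, so you win.
In a second-price auction the winner pays the second-highest bid, $15153.
Payoff = value − price = $32213 − $15153 = $17060.

$17060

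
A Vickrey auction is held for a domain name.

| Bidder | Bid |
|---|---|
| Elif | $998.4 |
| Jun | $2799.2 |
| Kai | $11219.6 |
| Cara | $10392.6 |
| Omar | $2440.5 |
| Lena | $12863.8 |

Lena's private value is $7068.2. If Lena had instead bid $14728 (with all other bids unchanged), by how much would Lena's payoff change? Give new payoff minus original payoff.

The highest bid among the other bidders is $11219.6; Lena's bid doesn't change that.
Original bid $12863.8: Lena is highest, pays the top rival bid $11219.6; payoff $7068.2 − $11219.6 = −$4151.4.
Alternative bid $14728: Lena is highest, pays the top rival bid $11219.6; payoff $7068.2 − $11219.6 = −$4151.4.
Change in payoff = −$4151.4 − (−$4151.4) = $0.

$0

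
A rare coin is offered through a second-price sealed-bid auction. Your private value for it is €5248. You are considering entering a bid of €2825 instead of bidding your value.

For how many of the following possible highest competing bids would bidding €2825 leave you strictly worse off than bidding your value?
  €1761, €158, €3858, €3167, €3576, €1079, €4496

The deviation hurts exactly when the highest competing bid lies strictly between €2825 and €5248 — underbidding then forfeits a profitable win.
€1761: below both → same outcome either way.
€158: below both → same outcome either way.
€3858: inside the interval → strictly worse (loss €1390).
€3167: inside the interval → strictly worse (loss €2081).
€3576: inside the interval → strictly worse (loss €1672).
€1079: below both → same outcome either way.
€4496: inside the interval → strictly worse (loss €752).
Count: 4.

4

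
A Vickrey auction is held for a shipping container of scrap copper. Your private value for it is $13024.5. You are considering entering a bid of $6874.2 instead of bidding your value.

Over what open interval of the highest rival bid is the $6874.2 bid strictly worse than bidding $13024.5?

If the competing bid is below $6874.2, both bids win at the same price — no difference.
If it is above $13024.5, both bids lose — no difference.
If it lies strictly between $6874.2 and $13024.5, bidding your value wins at a price below your value (positive payoff) while bidding $6874.2 loses (payoff 0).
So the deviation strictly hurts on the open interval ($6874.2, $13024.5).

($6874.2, $13024.5)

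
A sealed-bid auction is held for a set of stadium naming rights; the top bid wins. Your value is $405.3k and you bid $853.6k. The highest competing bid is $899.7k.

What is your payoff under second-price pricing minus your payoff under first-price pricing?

Your bid $853.6k is below $899.7k, so you lose under either rule.
Payoff is $0k in both cases; difference = $0k.

$0k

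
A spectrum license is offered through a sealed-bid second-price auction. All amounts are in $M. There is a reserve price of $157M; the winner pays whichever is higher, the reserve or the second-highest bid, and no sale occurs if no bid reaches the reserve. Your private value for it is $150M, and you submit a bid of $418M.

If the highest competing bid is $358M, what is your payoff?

Your bid $418M is the highest and exceeds the reserve.
Price = max(second-highest bid, reserve) = max($358M, $157M) = $358M.
Payoff = $150M − $358M = −$208M.

−$208M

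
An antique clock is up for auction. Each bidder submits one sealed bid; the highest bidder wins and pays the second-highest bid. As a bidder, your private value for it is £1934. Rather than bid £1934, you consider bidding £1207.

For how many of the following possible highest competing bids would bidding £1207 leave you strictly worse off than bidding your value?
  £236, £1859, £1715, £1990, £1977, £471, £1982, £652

2

The deviation hurts exactly when the highest competing bid lies strictly between £1207 and £1934 — underbidding then forfeits a profitable win.
£236: below both → same outcome either way.
£1859: inside the interval → strictly worse (loss £75).
£1715: inside the interval → strictly worse (loss £219).
£1990: above both → same outcome either way.
£1977: above both → same outcome either way.
£471: below both → same outcome either way.
£1982: above both → same outcome either way.
£652: below both → same outcome either way.
Count: 2.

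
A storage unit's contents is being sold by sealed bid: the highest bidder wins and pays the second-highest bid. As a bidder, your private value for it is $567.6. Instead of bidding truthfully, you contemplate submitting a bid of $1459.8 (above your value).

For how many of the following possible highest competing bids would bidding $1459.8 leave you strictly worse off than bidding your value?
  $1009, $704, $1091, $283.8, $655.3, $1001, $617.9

The deviation hurts exactly when the highest competing bid lies strictly between $567.6 and $1459.8 — overbidding then wins at a price above your value.
$1009: inside the interval → strictly worse (loss $441.4).
$704: inside the interval → strictly worse (loss $136.4).
$1091: inside the interval → strictly worse (loss $523.4).
$283.8: below both → same outcome either way.
$655.3: inside the interval → strictly worse (loss $87.7).
$1001: inside the interval → strictly worse (loss $433.4).
$617.9: inside the interval → strictly worse (loss $50.3).
Count: 6.

6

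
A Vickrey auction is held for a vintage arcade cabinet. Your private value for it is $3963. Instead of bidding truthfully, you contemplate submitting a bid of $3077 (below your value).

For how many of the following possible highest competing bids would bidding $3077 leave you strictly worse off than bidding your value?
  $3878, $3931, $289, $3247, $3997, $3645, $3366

The deviation hurts exactly when the highest competing bid lies strictly between $3077 and $3963 — underbidding then forfeits a profitable win.
$3878: inside the interval → strictly worse (loss $85).
$3931: inside the interval → strictly worse (loss $32).
$289: below both → same outcome either way.
$3247: inside the interval → strictly worse (loss $716).
$3997: above both → same outcome either way.
$3645: inside the interval → strictly worse (loss $318).
$3366: inside the interval → strictly worse (loss $597).
Count: 5.

5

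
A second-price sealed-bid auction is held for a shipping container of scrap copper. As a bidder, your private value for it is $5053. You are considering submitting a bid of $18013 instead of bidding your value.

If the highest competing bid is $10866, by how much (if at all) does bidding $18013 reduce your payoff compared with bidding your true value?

$5813

Bidding your value $5053: you lose (since $5053 < $10866). Payoff $0.
Bidding $18013: you win and pay $10866. Payoff $5053 − $10866 = −$5813.
The competing bid $10866 lies between your value and your inflated bid, so overbidding wins an item priced above your value.
Loss from deviating = $0 − (−$5813) = $5813.
Truthful bidding weakly dominates here: raising your bid can only win items priced above your value, and lowering it can only forfeit items priced below.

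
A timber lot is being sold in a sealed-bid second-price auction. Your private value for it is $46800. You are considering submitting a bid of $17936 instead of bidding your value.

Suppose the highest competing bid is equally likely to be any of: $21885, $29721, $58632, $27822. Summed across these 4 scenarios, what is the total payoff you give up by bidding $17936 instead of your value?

The deviation costs you only when the competing bid falls strictly between $17936 and $46800; elsewhere both bids give the same outcome.
$21885: truthful payoff $24915, deviation payoff $0 → loss $24915.
$29721: truthful payoff $17079, deviation payoff $0 → loss $17079.
$58632: outcomes coincide → loss $0.
$27822: truthful payoff $18978, deviation payoff $0 → loss $18978.
Total loss = $24915 + $17079 + $18978 = $60972.
Truthful bidding weakly dominates here: raising your bid can only win items priced above your value, and lowering it can only forfeit items priced below.

$60972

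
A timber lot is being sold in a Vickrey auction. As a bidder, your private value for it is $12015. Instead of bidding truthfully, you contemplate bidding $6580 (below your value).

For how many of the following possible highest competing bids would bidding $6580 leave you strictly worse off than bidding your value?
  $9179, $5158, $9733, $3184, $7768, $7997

4

The deviation hurts exactly when the highest competing bid lies strictly between $6580 and $12015 — underbidding then forfeits a profitable win.
$9179: inside the interval → strictly worse (loss $2836).
$5158: below both → same outcome either way.
$9733: inside the interval → strictly worse (loss $2282).
$3184: below both → same outcome either way.
$7768: inside the interval → strictly worse (loss $4247).
$7997: inside the interval → strictly worse (loss $4018).
Count: 4.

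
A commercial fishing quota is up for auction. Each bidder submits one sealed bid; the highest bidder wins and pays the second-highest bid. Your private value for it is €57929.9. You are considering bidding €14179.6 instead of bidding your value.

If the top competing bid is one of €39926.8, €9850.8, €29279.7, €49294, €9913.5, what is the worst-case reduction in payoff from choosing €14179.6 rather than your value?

€39926.8: truthful gives €18003.1, deviation gives €0 → loss €18003.1.
€9850.8: same outcome either way → loss €0.
€29279.7: truthful gives €28650.2, deviation gives €0 → loss €28650.2.
€49294: truthful gives €8635.9, deviation gives €0 → loss €8635.9.
€9913.5: same outcome either way → loss €0.
Maximum loss: €28650.2.

€28650.2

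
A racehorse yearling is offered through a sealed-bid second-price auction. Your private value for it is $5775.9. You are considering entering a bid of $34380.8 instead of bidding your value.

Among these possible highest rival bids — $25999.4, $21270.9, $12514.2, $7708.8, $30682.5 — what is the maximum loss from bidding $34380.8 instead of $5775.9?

$24906.6

$25999.4: truthful gives $0, deviation gives −$20223.5 → loss $20223.5.
$21270.9: truthful gives $0, deviation gives −$15495 → loss $15495.
$12514.2: truthful gives $0, deviation gives −$6738.3 → loss $6738.3.
$7708.8: truthful gives $0, deviation gives −$1932.9 → loss $1932.9.
$30682.5: truthful gives $0, deviation gives −$24906.6 → loss $24906.6.
Maximum loss: $24906.6.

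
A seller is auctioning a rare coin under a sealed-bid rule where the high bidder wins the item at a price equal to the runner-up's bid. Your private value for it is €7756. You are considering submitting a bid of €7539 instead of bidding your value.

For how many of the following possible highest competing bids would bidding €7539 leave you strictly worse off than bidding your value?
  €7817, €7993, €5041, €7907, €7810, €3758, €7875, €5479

The deviation hurts exactly when the highest competing bid lies strictly between €7539 and €7756 — underbidding then forfeits a profitable win.
€7817: above both → same outcome either way.
€7993: above both → same outcome either way.
€5041: below both → same outcome either way.
€7907: above both → same outcome either way.
€7810: above both → same outcome either way.
€3758: below both → same outcome either way.
€7875: above both → same outcome either way.
€5479: below both → same outcome either way.
Count: 0.

0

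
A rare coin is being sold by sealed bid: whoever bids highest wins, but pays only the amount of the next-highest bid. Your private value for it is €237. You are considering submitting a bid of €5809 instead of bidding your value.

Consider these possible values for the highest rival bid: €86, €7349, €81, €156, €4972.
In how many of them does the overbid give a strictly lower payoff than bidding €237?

The deviation hurts exactly when the highest competing bid lies strictly between €237 and €5809 — overbidding then wins at a price above your value.
€86: below both → same outcome either way.
€7349: above both → same outcome either way.
€81: below both → same outcome either way.
€156: below both → same outcome either way.
€4972: inside the interval → strictly worse (loss €4735).
Count: 1.

1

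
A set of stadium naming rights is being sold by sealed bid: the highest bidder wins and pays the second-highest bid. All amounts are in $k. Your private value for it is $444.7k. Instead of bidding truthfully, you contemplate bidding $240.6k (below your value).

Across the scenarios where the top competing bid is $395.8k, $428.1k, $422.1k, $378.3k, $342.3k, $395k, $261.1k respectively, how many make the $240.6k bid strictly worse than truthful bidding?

The deviation hurts exactly when the highest competing bid lies strictly between $240.6k and $444.7k — underbidding then forfeits a profitable win.
$395.8k: inside the interval → strictly worse (loss $48.9k).
$428.1k: inside the interval → strictly worse (loss $16.6k).
$422.1k: inside the interval → strictly worse (loss $22.6k).
$378.3k: inside the interval → strictly worse (loss $66.4k).
$342.3k: inside the interval → strictly worse (loss $102.4k).
$395k: inside the interval → strictly worse (loss $49.7k).
$261.1k: inside the interval → strictly worse (loss $183.6k).
Count: 7.

7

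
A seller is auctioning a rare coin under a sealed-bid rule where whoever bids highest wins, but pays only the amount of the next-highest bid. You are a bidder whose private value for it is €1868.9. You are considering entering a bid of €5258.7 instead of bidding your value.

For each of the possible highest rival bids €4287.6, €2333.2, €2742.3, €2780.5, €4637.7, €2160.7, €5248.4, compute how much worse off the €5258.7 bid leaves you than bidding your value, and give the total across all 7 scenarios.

The deviation costs you only when the competing bid falls strictly between €1868.9 and €5258.7; elsewhere both bids give the same outcome.
€4287.6: truthful payoff €0, deviation payoff −€2418.7 → loss €2418.7.
€2333.2: truthful payoff €0, deviation payoff −€464.3 → loss €464.3.
€2742.3: truthful payoff €0, deviation payoff −€873.4 → loss €873.4.
€2780.5: truthful payoff €0, deviation payoff −€911.6 → loss €911.6.
€4637.7: truthful payoff €0, deviation payoff −€2768.8 → loss €2768.8.
€2160.7: truthful payoff €0, deviation payoff −€291.8 → loss €291.8.
€5248.4: truthful payoff €0, deviation payoff −€3379.5 → loss €3379.5.
Total loss = €2418.7 + €464.3 + €873.4 + €911.6 + €2768.8 + €291.8 + €3379.5 = €11108.1.

€11108.1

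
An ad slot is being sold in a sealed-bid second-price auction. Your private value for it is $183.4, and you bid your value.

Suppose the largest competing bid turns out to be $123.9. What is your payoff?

$59.5

Your bid $183.4 exceeds the highest competing bid $123.9, so you win.
In a second-price auction the winner pays the second-highest bid, $123.9.
Payoff = value − price = $183.4 − $123.9 = $59.5.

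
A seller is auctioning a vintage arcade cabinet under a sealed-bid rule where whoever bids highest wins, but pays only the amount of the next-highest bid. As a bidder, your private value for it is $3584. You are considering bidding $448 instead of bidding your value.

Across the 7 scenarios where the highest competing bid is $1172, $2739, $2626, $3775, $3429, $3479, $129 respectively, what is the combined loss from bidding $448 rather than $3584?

$4475

The deviation costs you only when the competing bid falls strictly between $448 and $3584; elsewhere both bids give the same outcome.
$1172: truthful payoff $2412, deviation payoff $0 → loss $2412.
$2739: truthful payoff $845, deviation payoff $0 → loss $845.
$2626: truthful payoff $958, deviation payoff $0 → loss $958.
$3775: outcomes coincide → loss $0.
$3429: truthful payoff $155, deviation payoff $0 → loss $155.
$3479: truthful payoff $105, deviation payoff $0 → loss $105.
$129: outcomes coincide → loss $0.
Total loss = $2412 + $845 + $958 + $155 + $105 = $4475.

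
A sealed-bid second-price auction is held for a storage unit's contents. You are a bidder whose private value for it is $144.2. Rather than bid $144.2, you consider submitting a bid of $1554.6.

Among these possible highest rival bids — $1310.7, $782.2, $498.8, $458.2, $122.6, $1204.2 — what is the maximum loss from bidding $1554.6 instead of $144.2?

$1310.7: truthful gives $0, deviation gives −$1166.5 → loss $1166.5.
$782.2: truthful gives $0, deviation gives −$638 → loss $638.
$498.8: truthful gives $0, deviation gives −$354.6 → loss $354.6.
$458.2: truthful gives $0, deviation gives −$314 → loss $314.
$122.6: same outcome either way → loss $0.
$1204.2: truthful gives $0, deviation gives −$1060 → loss $1060.
Maximum loss: $1166.5.

$1166.5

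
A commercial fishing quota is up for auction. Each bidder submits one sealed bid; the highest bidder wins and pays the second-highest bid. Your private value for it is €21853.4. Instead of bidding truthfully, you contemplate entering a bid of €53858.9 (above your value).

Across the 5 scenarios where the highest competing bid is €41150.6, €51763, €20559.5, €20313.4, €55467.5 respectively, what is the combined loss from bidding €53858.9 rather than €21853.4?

The deviation costs you only when the competing bid falls strictly between €21853.4 and €53858.9; elsewhere both bids give the same outcome.
€41150.6: truthful payoff €0, deviation payoff −€19297.2 → loss €19297.2.
€51763: truthful payoff €0, deviation payoff −€29909.6 → loss €29909.6.
€20559.5: outcomes coincide → loss €0.
€20313.4: outcomes coincide → loss €0.
€55467.5: outcomes coincide → loss €0.
Total loss = €19297.2 + €29909.6 = €49206.8.

€49206.8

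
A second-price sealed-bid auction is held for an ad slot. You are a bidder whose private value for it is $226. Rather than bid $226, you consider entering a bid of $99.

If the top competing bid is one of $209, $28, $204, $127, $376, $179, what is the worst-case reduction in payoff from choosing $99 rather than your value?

$209: truthful gives $17, deviation gives $0 → loss $17.
$28: same outcome either way → loss $0.
$204: truthful gives $22, deviation gives $0 → loss $22.
$127: truthful gives $99, deviation gives $0 → loss $99.
$376: same outcome either way → loss $0.
$179: truthful gives $47, deviation gives $0 → loss $47.
Maximum loss: $99.

$99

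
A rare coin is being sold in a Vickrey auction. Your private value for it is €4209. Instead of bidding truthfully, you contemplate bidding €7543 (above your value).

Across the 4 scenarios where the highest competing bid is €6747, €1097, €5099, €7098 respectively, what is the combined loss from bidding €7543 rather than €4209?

€6317

The deviation costs you only when the competing bid falls strictly between €4209 and €7543; elsewhere both bids give the same outcome.
€6747: truthful payoff €0, deviation payoff −€2538 → loss €2538.
€1097: outcomes coincide → loss €0.
€5099: truthful payoff €0, deviation payoff −€890 → loss €890.
€7098: truthful payoff €0, deviation payoff −€2889 → loss €2889.
Total loss = €2538 + €890 + €2889 = €6317.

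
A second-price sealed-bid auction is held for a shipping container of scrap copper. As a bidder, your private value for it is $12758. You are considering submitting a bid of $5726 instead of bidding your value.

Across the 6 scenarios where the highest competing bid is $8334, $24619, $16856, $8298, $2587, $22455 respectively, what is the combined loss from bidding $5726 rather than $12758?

The deviation costs you only when the competing bid falls strictly between $5726 and $12758; elsewhere both bids give the same outcome.
$8334: truthful payoff $4424, deviation payoff $0 → loss $4424.
$24619: outcomes coincide → loss $0.
$16856: outcomes coincide → loss $0.
$8298: truthful payoff $4460, deviation payoff $0 → loss $4460.
$2587: outcomes coincide → loss $0.
$22455: outcomes coincide → loss $0.
Total loss = $4424 + $4460 = $8884.

$8884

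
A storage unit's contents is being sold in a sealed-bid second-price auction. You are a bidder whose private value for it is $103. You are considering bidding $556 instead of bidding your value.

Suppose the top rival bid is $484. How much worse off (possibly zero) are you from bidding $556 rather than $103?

Bidding your value $103: you lose (since $103 < $484). Payoff $0.
Bidding $556: you win and pay $484. Payoff $103 − $484 = −$381.
The competing bid $484 lies between your value and your inflated bid, so overbidding wins an item priced above your value.
Loss from deviating = $0 − (−$381) = $381.

$381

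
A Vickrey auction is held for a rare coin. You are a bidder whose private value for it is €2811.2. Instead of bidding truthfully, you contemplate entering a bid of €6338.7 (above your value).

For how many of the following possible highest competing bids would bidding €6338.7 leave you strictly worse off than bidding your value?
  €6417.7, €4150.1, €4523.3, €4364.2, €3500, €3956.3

5

The deviation hurts exactly when the highest competing bid lies strictly between €2811.2 and €6338.7 — overbidding then wins at a price above your value.
€6417.7: above both → same outcome either way.
€4150.1: inside the interval → strictly worse (loss €1338.9).
€4523.3: inside the interval → strictly worse (loss €1712.1).
€4364.2: inside the interval → strictly worse (loss €1553).
€3500: inside the interval → strictly worse (loss €688.8).
€3956.3: inside the interval → strictly worse (loss €1145.1).
Count: 5.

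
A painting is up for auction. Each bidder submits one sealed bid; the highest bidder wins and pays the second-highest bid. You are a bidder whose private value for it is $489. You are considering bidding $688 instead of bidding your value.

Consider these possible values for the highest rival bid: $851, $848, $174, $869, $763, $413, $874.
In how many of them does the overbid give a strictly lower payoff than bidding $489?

The deviation hurts exactly when the highest competing bid lies strictly between $489 and $688 — overbidding then wins at a price above your value.
$851: above both → same outcome either way.
$848: above both → same outcome either way.
$174: below both → same outcome either way.
$869: above both → same outcome either way.
$763: above both → same outcome either way.
$413: below both → same outcome either way.
$874: above both → same outcome either way.
Count: 0.

0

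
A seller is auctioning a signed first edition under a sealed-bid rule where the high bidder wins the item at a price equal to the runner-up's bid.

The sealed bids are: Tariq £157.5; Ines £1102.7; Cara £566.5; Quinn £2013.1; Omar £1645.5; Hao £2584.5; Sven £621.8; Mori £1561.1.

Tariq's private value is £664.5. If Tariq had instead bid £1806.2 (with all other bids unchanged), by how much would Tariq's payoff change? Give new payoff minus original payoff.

£0

The highest bid among the other bidders is £2584.5; Tariq's bid doesn't change that.
Original bid £157.5: Tariq is not highest (top rival bid is £2584.5); payoff £0.
Alternative bid £1806.2: Tariq is not highest (top rival bid is £2584.5); payoff £0.
Change in payoff = £0 − (£0) = £0.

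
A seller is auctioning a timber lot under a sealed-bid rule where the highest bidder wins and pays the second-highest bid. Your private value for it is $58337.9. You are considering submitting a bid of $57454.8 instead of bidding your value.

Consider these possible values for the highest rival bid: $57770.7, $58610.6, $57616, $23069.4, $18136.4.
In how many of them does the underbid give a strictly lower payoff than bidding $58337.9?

The deviation hurts exactly when the highest competing bid lies strictly between $57454.8 and $58337.9 — underbidding then forfeits a profitable win.
$57770.7: inside the interval → strictly worse (loss $567.2).
$58610.6: above both → same outcome either way.
$57616: inside the interval → strictly worse (loss $721.9).
$23069.4: below both → same outcome either way.
$18136.4: below both → same outcome either way.
Count: 2.

2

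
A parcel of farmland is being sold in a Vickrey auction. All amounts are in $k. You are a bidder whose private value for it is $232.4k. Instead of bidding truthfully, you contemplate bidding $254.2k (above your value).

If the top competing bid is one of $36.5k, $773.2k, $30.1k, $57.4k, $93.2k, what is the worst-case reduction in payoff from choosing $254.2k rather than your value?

$36.5k: same outcome either way → loss $0k.
$773.2k: same outcome either way → loss $0k.
$30.1k: same outcome either way → loss $0k.
$57.4k: same outcome either way → loss $0k.
$93.2k: same outcome either way → loss $0k.
Maximum loss: $0k.

$0k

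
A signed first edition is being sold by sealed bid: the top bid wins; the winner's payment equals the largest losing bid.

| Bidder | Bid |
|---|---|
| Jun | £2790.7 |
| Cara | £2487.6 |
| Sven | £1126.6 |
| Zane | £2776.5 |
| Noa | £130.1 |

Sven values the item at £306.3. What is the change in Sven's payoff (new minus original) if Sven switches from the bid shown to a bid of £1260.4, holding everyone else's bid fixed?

£0

The highest bid among the other bidders is £2790.7; Sven's bid doesn't change that.
Original bid £1126.6: Sven is not highest (top rival bid is £2790.7); payoff £0.
Alternative bid £1260.4: Sven is not highest (top rival bid is £2790.7); payoff £0.
Change in payoff = £0 − (£0) = £0.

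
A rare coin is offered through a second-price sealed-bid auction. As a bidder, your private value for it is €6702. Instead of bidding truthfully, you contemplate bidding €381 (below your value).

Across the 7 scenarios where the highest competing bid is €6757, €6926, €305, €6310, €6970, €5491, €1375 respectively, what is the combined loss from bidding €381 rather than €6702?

€6930

The deviation costs you only when the competing bid falls strictly between €381 and €6702; elsewhere both bids give the same outcome.
€6757: outcomes coincide → loss €0.
€6926: outcomes coincide → loss €0.
€305: outcomes coincide → loss €0.
€6310: truthful payoff €392, deviation payoff €0 → loss €392.
€6970: outcomes coincide → loss €0.
€5491: truthful payoff €1211, deviation payoff €0 → loss €1211.
€1375: truthful payoff €5327, deviation payoff €0 → loss €5327.
Total loss = €392 + €1211 + €5327 = €6930.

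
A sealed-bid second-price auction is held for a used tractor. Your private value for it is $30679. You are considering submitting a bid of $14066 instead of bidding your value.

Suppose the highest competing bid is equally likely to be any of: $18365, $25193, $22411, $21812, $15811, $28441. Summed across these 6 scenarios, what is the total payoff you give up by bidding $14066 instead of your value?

$52041

The deviation costs you only when the competing bid falls strictly between $14066 and $30679; elsewhere both bids give the same outcome.
$18365: truthful payoff $12314, deviation payoff $0 → loss $12314.
$25193: truthful payoff $5486, deviation payoff $0 → loss $5486.
$22411: truthful payoff $8268, deviation payoff $0 → loss $8268.
$21812: truthful payoff $8867, deviation payoff $0 → loss $8867.
$15811: truthful payoff $14868, deviation payoff $0 → loss $14868.
$28441: truthful payoff $2238, deviation payoff $0 → loss $2238.
Total loss = $12314 + $5486 + $8268 + $8867 + $14868 + $2238 = $52041.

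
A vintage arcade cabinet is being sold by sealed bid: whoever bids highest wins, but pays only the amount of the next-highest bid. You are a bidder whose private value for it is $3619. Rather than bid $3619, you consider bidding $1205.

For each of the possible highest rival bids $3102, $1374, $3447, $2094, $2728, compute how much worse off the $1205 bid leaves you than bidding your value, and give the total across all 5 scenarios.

The deviation costs you only when the competing bid falls strictly between $1205 and $3619; elsewhere both bids give the same outcome.
$3102: truthful payoff $517, deviation payoff $0 → loss $517.
$1374: truthful payoff $2245, deviation payoff $0 → loss $2245.
$3447: truthful payoff $172, deviation payoff $0 → loss $172.
$2094: truthful payoff $1525, deviation payoff $0 → loss $1525.
$2728: truthful payoff $891, deviation payoff $0 → loss $891.
Total loss = $517 + $2245 + $172 + $1525 + $891 = $5350.

$5350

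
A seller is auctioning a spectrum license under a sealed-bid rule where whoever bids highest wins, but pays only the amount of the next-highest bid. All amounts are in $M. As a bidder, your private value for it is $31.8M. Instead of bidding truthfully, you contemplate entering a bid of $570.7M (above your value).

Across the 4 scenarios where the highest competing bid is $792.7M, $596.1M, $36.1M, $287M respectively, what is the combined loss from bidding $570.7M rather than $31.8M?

$259.5M

The deviation costs you only when the competing bid falls strictly between $31.8M and $570.7M; elsewhere both bids give the same outcome.
$792.7M: outcomes coincide → loss $0M.
$596.1M: outcomes coincide → loss $0M.
$36.1M: truthful payoff $0M, deviation payoff −$4.3M → loss $4.3M.
$287M: truthful payoff $0M, deviation payoff −$255.2M → loss $255.2M.
Total loss = $4.3M + $255.2M = $259.5M.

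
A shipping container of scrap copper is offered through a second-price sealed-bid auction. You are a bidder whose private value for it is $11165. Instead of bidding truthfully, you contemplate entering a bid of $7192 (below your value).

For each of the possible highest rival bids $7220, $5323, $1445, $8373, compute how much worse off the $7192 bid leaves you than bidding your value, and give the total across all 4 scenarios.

The deviation costs you only when the competing bid falls strictly between $7192 and $11165; elsewhere both bids give the same outcome.
$7220: truthful payoff $3945, deviation payoff $0 → loss $3945.
$5323: outcomes coincide → loss $0.
$1445: outcomes coincide → loss $0.
$8373: truthful payoff $2792, deviation payoff $0 → loss $2792.
Total loss = $3945 + $2792 = $6737.

$6737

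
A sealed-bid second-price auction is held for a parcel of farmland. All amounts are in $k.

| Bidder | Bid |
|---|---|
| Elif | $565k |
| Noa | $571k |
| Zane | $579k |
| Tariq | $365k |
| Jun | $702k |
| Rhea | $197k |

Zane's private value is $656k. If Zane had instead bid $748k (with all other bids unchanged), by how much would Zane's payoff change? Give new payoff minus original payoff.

The highest bid among the other bidders is $702k; Zane's bid doesn't change that.
Original bid $579k: Zane is not highest (top rival bid is $702k); payoff $0k.
Alternative bid $748k: Zane is highest, pays the top rival bid $702k; payoff $656k − $702k = −$46k.
Change in payoff = −$46k − ($0k) = −$46k.

−$46k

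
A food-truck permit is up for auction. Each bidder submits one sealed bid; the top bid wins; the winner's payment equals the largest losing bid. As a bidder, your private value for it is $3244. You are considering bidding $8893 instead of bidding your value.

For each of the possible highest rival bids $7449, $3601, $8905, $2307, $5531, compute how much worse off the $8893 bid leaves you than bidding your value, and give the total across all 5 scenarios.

$6849

The deviation costs you only when the competing bid falls strictly between $3244 and $8893; elsewhere both bids give the same outcome.
$7449: truthful payoff $0, deviation payoff −$4205 → loss $4205.
$3601: truthful payoff $0, deviation payoff −$357 → loss $357.
$8905: outcomes coincide → loss $0.
$2307: outcomes coincide → loss $0.
$5531: truthful payoff $0, deviation payoff −$2287 → loss $2287.
Total loss = $4205 + $357 + $2287 = $6849.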